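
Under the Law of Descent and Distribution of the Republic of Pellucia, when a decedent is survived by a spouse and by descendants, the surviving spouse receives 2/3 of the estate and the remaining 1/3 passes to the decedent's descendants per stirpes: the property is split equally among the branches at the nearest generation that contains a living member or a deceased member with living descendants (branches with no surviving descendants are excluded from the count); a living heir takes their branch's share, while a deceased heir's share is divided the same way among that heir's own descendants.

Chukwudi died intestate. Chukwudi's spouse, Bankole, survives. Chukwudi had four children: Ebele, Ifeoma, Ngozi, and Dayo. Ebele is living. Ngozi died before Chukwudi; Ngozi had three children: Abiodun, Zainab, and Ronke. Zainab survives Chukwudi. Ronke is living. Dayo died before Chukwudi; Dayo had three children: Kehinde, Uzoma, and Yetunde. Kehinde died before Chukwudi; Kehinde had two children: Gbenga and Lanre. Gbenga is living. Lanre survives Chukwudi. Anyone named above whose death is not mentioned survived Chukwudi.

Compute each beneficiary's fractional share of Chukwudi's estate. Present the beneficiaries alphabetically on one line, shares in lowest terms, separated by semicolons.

Abiodun 1/36; Bankole 2/3; Ebele 1/12; Gbenga 1/72; Ifeoma 1/12; Lanre 1/72; Ronke 1/36; Uzoma 1/36; Yetunde 1/36; Zainab 1/36

Bankole, as surviving spouse, takes 2/3.
The remaining 1/3 passes to Chukwudi's descendants per stirpes.
The 1/3 is divided into 4 equal shares of 1/12 among Ebele, Ifeoma, Ngozi, Dayo.
Ebele is living and takes 1/12.
Ifeoma is living and takes 1/12.
Ngozi predeceased; the 1/12 allotted to Ngozi's branch passes to Ngozi's issue by representation.
The 1/12 is divided into 3 equal shares of 1/36 among Abiodun, Zainab, Ronke.
Abiodun is living and takes 1/36.
Zainab is living and takes 1/36.
Ronke is living and takes 1/36.
Dayo predeceased; the 1/12 allotted to Dayo's branch passes to Dayo's issue by representation.
The 1/12 is divided into 3 equal shares of 1/36 among Kehinde, Uzoma, Yetunde.
Kehinde predeceased; the 1/36 allotted to Kehinde's branch passes to Kehinde's issue by representation.
The 1/36 is divided into 2 equal shares of 1/72 among Gbenga, Lanre.
Gbenga is living and takes 1/72.
Lanre is living and takes 1/72.
Uzoma is living and takes 1/36.
Yetunde is living and takes 1/36.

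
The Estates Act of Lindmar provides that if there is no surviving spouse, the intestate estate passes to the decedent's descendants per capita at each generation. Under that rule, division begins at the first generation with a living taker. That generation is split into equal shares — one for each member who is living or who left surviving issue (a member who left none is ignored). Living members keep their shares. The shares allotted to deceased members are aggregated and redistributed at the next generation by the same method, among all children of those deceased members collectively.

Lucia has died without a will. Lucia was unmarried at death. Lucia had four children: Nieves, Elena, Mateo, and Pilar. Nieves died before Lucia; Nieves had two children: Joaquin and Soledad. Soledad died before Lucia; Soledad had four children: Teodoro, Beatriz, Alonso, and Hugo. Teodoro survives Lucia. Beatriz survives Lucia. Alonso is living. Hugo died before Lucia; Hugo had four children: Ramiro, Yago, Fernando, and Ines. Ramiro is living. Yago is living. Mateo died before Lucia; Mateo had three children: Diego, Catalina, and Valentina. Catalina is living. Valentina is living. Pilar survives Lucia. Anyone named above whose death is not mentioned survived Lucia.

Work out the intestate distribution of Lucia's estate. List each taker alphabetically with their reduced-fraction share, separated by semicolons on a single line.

There is no surviving spouse, so the entire estate passes to Lucia's descendants per capita at each generation.
At generation 1 (Nieves, Elena, Mateo, Pilar) there are 4 shares of (1)/4 = 1/4 each.
Living: Elena and Pilar — each takes 1/4.
Deceased: Nieves and Mateo. Their combined 1/2 is pooled and carried to generation 2.
At generation 2 (Joaquin, Soledad, Diego, Catalina, Valentina) there are 5 shares of (1/2)/5 = 1/10 each.
Living: Joaquin, Diego, Catalina, and Valentina — each takes 1/10.
Deceased: Soledad. That 1/10 share is carried to generation 3.
At generation 3 (Teodoro, Beatriz, Alonso, Hugo) there are 4 shares of (1/10)/4 = 1/40 each.
Living: Teodoro, Beatriz, and Alonso — each takes 1/40.
Deceased: Hugo. That 1/40 share is carried to generation 4.
At generation 4 (Ramiro, Yago, Fernando, Ines) there are 4 shares of (1/40)/4 = 1/160 each.
Living: Ramiro, Yago, Fernando, and Ines — each takes 1/160.

Alonso 1/40; Beatriz 1/40; Catalina 1/10; Diego 1/10; Elena 1/4; Fernando 1/160; Ines 1/160; Joaquin 1/10; Pilar 1/4; Ramiro 1/160; Teodoro 1/40; Valentina 1/10; Yago 1/160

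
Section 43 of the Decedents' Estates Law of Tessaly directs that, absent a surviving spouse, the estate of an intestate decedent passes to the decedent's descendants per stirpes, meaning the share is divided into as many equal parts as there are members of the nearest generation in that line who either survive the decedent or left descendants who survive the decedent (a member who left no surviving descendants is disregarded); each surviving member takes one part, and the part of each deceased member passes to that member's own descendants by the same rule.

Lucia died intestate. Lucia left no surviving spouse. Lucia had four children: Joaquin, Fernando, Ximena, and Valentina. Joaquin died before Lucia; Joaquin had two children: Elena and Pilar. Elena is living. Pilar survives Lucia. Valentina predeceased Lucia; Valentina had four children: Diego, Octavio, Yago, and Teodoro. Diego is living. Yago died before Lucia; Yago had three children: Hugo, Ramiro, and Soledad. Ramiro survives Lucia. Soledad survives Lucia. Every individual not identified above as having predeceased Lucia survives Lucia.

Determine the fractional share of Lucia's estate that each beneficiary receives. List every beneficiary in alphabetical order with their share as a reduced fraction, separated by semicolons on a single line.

Diego 1/16; Elena 1/8; Fernando 1/4; Hugo 1/48; Octavio 1/16; Pilar 1/8; Ramiro 1/48; Soledad 1/48; Teodoro 1/16; Ximena 1/4

There is no surviving spouse, so the entire estate passes to Lucia's descendants per stirpes.
The estate is divided into 4 equal shares of 1/4 among Joaquin, Fernando, Ximena, Valentina.
Joaquin predeceased; the 1/4 allotted to Joaquin's branch passes to Joaquin's issue by representation.
The 1/4 is divided into 2 equal shares of 1/8 among Elena, Pilar.
Elena is living and takes 1/8.
Pilar is living and takes 1/8.
Fernando is living and takes 1/4.
Ximena is living and takes 1/4.
Valentina predeceased; the 1/4 allotted to Valentina's branch passes to Valentina's issue by representation.
The 1/4 is divided into 4 equal shares of 1/16 among Diego, Octavio, Yago, Teodoro.
Diego is living and takes 1/16.
Octavio is living and takes 1/16.
Yago predeceased; the 1/16 allotted to Yago's branch passes to Yago's issue by representation.
The 1/16 is divided into 3 equal shares of 1/48 among Hugo, Ramiro, Soledad.
Hugo is living and takes 1/48.
Ramiro is living and takes 1/48.
Soledad is living and takes 1/48.
Teodoro is living and takes 1/16.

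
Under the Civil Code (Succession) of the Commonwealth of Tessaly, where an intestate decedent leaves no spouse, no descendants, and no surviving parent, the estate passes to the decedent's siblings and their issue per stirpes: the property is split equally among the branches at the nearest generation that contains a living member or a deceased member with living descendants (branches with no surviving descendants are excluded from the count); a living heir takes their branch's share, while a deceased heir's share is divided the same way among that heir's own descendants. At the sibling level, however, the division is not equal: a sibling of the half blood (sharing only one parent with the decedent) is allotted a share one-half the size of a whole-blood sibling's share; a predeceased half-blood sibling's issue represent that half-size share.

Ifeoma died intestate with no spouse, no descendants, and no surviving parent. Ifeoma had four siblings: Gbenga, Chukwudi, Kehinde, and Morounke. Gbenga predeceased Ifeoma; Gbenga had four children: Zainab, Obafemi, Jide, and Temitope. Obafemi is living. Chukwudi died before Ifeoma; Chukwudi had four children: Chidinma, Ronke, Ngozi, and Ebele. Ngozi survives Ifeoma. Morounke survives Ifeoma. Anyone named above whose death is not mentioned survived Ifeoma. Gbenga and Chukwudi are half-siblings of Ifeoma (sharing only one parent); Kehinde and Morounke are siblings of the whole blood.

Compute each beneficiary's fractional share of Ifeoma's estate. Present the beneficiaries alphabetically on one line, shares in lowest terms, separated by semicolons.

Chidinma 1/24; Ebele 1/24; Jide 1/24; Kehinde 1/3; Morounke 1/3; Ngozi 1/24; Obafemi 1/24; Ronke 1/24; Temitope 1/24; Zainab 1/24

No spouse, descendants, or parent survives, so the estate passes to Ifeoma's siblings per stirpes.
Half-blood siblings count for one-half the weight of whole-blood siblings at the initial division.
Dividing 1 in proportion to weights (total weight 3): Gbenga (weight 1/2) → 1/6; Chukwudi (weight 1/2) → 1/6; Kehinde (weight 1) → 1/3; Morounke (weight 1) → 1/3.
Gbenga predeceased; the 1/6 allotted to Gbenga's branch passes to Gbenga's issue by representation.
The 1/6 is divided into 4 equal shares of 1/24 among Zainab, Obafemi, Jide, Temitope.
Zainab is living and takes 1/24.
Obafemi is living and takes 1/24.
Jide is living and takes 1/24.
Temitope is living and takes 1/24.
Chukwudi predeceased; the 1/6 allotted to Chukwudi's branch passes to Chukwudi's issue by representation.
The 1/6 is divided into 4 equal shares of 1/24 among Chidinma, Ronke, Ngozi, Ebele.
Chidinma is living and takes 1/24.
Ronke is living and takes 1/24.
Ngozi is living and takes 1/24.
Ebele is living and takes 1/24.
Kehinde is living and takes 1/3.
Morounke is living and takes 1/3.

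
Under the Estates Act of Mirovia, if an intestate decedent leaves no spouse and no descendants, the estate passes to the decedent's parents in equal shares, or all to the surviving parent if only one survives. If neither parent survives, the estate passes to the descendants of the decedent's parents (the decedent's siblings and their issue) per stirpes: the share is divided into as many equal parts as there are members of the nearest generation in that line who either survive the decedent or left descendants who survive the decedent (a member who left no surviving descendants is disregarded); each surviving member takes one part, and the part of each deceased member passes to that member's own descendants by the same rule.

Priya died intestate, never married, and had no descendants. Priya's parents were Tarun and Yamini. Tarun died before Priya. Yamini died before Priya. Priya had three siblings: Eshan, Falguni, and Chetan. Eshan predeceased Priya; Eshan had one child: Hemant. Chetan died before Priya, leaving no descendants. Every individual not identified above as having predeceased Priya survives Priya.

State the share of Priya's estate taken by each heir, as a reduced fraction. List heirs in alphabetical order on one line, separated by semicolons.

Falguni 1/2; Hemant 1/2

Neither parent survives and there are no descendants, so the estate passes to Priya's siblings and their issue per stirpes.
Chetan left no surviving issue, so that branch lapses and is disregarded.
The estate is divided into 2 equal shares of 1/2 among Eshan, Falguni.
Eshan predeceased; the 1/2 allotted to Eshan's branch passes to Eshan's issue by representation.
Hemant is the sole taker at this level and receives the full 1/2.
Falguni is living and takes 1/2.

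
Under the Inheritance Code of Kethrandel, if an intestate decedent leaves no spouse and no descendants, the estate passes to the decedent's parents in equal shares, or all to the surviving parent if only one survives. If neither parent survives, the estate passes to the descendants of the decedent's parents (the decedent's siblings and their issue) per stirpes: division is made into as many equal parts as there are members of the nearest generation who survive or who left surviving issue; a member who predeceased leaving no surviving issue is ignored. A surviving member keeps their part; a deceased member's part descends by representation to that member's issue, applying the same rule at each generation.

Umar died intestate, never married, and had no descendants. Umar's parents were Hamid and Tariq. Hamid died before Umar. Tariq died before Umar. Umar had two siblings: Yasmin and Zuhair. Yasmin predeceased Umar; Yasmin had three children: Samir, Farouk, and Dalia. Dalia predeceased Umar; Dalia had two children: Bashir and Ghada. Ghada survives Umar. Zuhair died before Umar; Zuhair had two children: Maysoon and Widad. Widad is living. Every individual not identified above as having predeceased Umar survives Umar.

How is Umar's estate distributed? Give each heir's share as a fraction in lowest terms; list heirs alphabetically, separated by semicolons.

Bashir 1/12; Farouk 1/6; Ghada 1/12; Maysoon 1/4; Samir 1/6; Widad 1/4

Neither parent survives and there are no descendants, so the estate passes to Umar's siblings and their issue per stirpes.
The estate is divided into 2 equal shares of 1/2 among Yasmin, Zuhair.
Yasmin predeceased; the 1/2 allotted to Yasmin's branch passes to Yasmin's issue by representation.
The 1/2 is divided into 3 equal shares of 1/6 among Samir, Farouk, Dalia.
Samir is living and takes 1/6.
Farouk is living and takes 1/6.
Dalia predeceased; the 1/6 allotted to Dalia's branch passes to Dalia's issue by representation.
The 1/6 is divided into 2 equal shares of 1/12 among Bashir, Ghada.
Bashir is living and takes 1/12.
Ghada is living and takes 1/12.
Zuhair predeceased; the 1/2 allotted to Zuhair's branch passes to Zuhair's issue by representation.
The 1/2 is divided into 2 equal shares of 1/4 among Maysoon, Widad.
Maysoon is living and takes 1/4.
Widad is living and takes 1/4.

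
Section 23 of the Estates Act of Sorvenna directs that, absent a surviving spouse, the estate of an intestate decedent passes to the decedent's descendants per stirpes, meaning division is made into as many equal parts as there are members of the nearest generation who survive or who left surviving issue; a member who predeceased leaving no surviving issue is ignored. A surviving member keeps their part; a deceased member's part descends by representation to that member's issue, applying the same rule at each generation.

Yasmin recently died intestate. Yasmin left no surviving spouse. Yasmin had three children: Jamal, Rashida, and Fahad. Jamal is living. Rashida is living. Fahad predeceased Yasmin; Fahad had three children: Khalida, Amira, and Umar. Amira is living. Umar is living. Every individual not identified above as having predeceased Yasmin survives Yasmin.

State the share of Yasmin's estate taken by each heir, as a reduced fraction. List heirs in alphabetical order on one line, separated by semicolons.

Amira 1/9; Jamal 1/3; Khalida 1/9; Rashida 1/3; Umar 1/9

There is no surviving spouse, so the entire estate passes to Yasmin's descendants per stirpes.
The estate is divided into 3 equal shares of 1/3 among Jamal, Rashida, Fahad.
Jamal is living and takes 1/3.
Rashida is living and takes 1/3.
Fahad predeceased; the 1/3 allotted to Fahad's branch passes to Fahad's issue by representation.
The 1/3 is divided into 3 equal shares of 1/9 among Khalida, Amira, Umar.
Khalida is living and takes 1/9.
Amira is living and takes 1/9.
Umar is living and takes 1/9.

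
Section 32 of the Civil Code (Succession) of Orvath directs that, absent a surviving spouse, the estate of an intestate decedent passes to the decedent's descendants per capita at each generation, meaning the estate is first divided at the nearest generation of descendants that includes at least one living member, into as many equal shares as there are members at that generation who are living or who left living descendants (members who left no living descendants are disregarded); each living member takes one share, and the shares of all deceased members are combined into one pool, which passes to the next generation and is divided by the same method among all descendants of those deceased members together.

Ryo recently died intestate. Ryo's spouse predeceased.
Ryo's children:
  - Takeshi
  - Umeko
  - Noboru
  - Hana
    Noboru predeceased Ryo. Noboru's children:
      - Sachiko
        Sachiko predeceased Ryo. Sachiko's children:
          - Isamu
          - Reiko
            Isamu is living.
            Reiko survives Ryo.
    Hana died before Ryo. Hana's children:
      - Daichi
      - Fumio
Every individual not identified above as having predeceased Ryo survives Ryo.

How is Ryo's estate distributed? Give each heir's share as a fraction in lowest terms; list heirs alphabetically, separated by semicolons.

There is no surviving spouse, so the entire estate passes to Ryo's descendants per capita at each generation.
At generation 1 (Takeshi, Umeko, Noboru, Hana) there are 4 shares of (1)/4 = 1/4 each.
Living: Takeshi and Umeko — each takes 1/4.
Deceased: Noboru and Hana. Their combined 1/2 is pooled and carried to generation 2.
At generation 2 (Sachiko, Daichi, Fumio) there are 3 shares of (1/2)/3 = 1/6 each.
Living: Daichi and Fumio — each takes 1/6.
Deceased: Sachiko. That 1/6 share is carried to generation 3.
At generation 3 (Isamu, Reiko) there are 2 shares of (1/6)/2 = 1/12 each.
Living: Isamu and Reiko — each takes 1/12.

Daichi 1/6; Fumio 1/6; Isamu 1/12; Reiko 1/12; Takeshi 1/4; Umeko 1/4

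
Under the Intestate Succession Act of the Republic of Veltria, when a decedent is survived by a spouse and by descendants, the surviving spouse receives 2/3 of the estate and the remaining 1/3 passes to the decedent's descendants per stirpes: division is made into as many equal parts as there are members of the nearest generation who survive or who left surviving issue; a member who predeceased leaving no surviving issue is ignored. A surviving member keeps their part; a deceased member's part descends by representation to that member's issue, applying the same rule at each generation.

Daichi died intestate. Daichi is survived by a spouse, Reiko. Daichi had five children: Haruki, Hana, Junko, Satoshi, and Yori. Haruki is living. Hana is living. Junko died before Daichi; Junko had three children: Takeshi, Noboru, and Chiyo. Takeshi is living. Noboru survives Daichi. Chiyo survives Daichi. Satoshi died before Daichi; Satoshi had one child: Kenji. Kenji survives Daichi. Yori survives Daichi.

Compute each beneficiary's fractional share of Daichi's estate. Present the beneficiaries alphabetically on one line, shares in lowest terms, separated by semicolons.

Chiyo 1/45; Hana 1/15; Haruki 1/15; Kenji 1/15; Noboru 1/45; Reiko 2/3; Takeshi 1/45; Yori 1/15

Reiko, as surviving spouse, takes 2/3.
The remaining 1/3 passes to Daichi's descendants per stirpes.
The 1/3 is divided into 5 equal shares of 1/15 among Haruki, Hana, Junko, Satoshi, Yori.
Haruki is living and takes 1/15.
Hana is living and takes 1/15.
Junko predeceased; the 1/15 allotted to Junko's branch passes to Junko's issue by representation.
The 1/15 is divided into 3 equal shares of 1/45 among Takeshi, Noboru, Chiyo.
Takeshi is living and takes 1/45.
Noboru is living and takes 1/45.
Chiyo is living and takes 1/45.
Satoshi predeceased; the 1/15 allotted to Satoshi's branch passes to Satoshi's issue by representation.
Kenji is the sole taker at this level and receives the full 1/15.
Yori is living and takes 1/15.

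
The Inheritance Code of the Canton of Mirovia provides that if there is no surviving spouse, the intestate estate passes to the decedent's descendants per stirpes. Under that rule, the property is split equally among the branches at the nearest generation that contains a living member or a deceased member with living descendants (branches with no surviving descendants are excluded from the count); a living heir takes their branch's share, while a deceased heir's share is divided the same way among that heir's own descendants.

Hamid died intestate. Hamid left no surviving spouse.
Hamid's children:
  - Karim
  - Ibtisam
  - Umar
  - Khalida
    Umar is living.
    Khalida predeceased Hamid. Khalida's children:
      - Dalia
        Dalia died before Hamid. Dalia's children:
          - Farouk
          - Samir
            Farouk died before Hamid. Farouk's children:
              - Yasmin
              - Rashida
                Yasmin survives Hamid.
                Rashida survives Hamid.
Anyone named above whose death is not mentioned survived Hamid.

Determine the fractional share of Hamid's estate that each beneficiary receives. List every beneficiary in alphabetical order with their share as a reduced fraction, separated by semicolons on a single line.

Ibtisam 1/4; Karim 1/4; Rashida 1/16; Samir 1/8; Umar 1/4; Yasmin 1/16

There is no surviving spouse, so the entire estate passes to Hamid's descendants per stirpes.
The estate is divided into 4 equal shares of 1/4 among Karim, Ibtisam, Umar, Khalida.
Karim is living and takes 1/4.
Ibtisam is living and takes 1/4.
Umar is living and takes 1/4.
Khalida predeceased; the 1/4 allotted to Khalida's branch passes to Khalida's issue by representation.
Dalia's line is the sole branch at this level, so the full 1/4 passes to Dalia's issue by representation.
The 1/4 is divided into 2 equal shares of 1/8 among Farouk, Samir.
Farouk predeceased; the 1/8 allotted to Farouk's branch passes to Farouk's issue by representation.
The 1/8 is divided into 2 equal shares of 1/16 among Yasmin, Rashida.
Yasmin is living and takes 1/16.
Rashida is living and takes 1/16.
Samir is living and takes 1/8.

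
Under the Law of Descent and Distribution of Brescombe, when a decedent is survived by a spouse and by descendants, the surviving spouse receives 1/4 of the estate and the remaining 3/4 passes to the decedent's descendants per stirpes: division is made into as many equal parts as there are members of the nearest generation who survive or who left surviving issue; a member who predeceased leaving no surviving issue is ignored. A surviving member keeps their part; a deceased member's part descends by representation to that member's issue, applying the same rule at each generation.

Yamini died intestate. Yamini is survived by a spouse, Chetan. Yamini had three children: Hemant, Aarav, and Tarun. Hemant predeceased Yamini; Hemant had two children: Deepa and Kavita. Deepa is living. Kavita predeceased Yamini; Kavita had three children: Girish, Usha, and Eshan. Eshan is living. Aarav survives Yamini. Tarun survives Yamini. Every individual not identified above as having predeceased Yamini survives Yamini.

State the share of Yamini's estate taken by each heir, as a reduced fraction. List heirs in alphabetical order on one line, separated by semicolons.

Aarav 1/4; Chetan 1/4; Deepa 1/8; Eshan 1/24; Girish 1/24; Tarun 1/4; Usha 1/24

Chetan, as surviving spouse, takes 1/4.
The remaining 3/4 passes to Yamini's descendants per stirpes.
The 3/4 is divided into 3 equal shares of 1/4 among Hemant, Aarav, Tarun.
Hemant predeceased; the 1/4 allotted to Hemant's branch passes to Hemant's issue by representation.
The 1/4 is divided into 2 equal shares of 1/8 among Deepa, Kavita.
Deepa is living and takes 1/8.
Kavita predeceased; the 1/8 allotted to Kavita's branch passes to Kavita's issue by representation.
The 1/8 is divided into 3 equal shares of 1/24 among Girish, Usha, Eshan.
Girish is living and takes 1/24.
Usha is living and takes 1/24.
Eshan is living and takes 1/24.
Aarav is living and takes 1/4.
Tarun is living and takes 1/4.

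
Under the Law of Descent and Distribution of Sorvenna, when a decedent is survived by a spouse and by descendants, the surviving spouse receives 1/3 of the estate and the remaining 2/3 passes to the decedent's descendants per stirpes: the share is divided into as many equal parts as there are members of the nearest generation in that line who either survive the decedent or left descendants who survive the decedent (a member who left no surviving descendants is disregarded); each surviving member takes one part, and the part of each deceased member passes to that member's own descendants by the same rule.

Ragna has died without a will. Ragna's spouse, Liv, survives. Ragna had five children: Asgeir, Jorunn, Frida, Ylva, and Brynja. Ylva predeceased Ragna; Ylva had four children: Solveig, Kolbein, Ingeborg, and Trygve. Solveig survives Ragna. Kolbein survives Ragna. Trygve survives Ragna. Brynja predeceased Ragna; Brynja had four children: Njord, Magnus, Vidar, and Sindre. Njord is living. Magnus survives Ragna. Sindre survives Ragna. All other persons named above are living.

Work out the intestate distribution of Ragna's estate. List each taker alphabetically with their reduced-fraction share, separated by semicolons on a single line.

Liv, as surviving spouse, takes 1/3.
The remaining 2/3 passes to Ragna's descendants per stirpes.
The 2/3 is divided into 5 equal shares of 2/15 among Asgeir, Jorunn, Frida, Ylva, Brynja.
Asgeir is living and takes 2/15.
Jorunn is living and takes 2/15.
Frida is living and takes 2/15.
Ylva predeceased; the 2/15 allotted to Ylva's branch passes to Ylva's issue by representation.
The 2/15 is divided into 4 equal shares of 1/30 among Solveig, Kolbein, Ingeborg, Trygve.
Solveig is living and takes 1/30.
Kolbein is living and takes 1/30.
Ingeborg is living and takes 1/30.
Trygve is living and takes 1/30.
Brynja predeceased; the 2/15 allotted to Brynja's branch passes to Brynja's issue by representation.
The 2/15 is divided into 4 equal shares of 1/30 among Njord, Magnus, Vidar, Sindre.
Njord is living and takes 1/30.
Magnus is living and takes 1/30.
Vidar is living and takes 1/30.
Sindre is living and takes 1/30.

Asgeir 2/15; Frida 2/15; Ingeborg 1/30; Jorunn 2/15; Kolbein 1/30; Liv 1/3; Magnus 1/30; Njord 1/30; Sindre 1/30; Solveig 1/30; Trygve 1/30; Vidar 1/30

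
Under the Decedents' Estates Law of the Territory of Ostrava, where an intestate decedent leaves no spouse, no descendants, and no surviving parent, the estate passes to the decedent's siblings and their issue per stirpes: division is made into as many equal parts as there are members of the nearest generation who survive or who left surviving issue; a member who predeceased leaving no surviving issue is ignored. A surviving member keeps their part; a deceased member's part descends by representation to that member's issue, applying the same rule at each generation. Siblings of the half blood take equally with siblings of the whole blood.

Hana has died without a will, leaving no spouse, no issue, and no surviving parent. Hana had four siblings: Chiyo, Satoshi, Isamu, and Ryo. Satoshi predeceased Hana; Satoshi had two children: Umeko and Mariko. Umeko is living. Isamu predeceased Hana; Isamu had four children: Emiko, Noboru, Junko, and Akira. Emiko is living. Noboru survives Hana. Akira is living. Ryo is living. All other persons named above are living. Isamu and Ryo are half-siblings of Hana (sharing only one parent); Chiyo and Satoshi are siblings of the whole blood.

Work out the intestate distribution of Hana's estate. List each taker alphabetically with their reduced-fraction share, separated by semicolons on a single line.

Akira 1/16; Chiyo 1/4; Emiko 1/16; Junko 1/16; Mariko 1/8; Noboru 1/16; Ryo 1/4; Umeko 1/8

No spouse, descendants, or parent survives, so the estate passes to Hana's siblings per stirpes.
Half-blood and whole-blood siblings take equally under the stated rule.
The estate is divided into 4 equal shares of 1/4 among Chiyo, Satoshi, Isamu, Ryo.
Chiyo is living and takes 1/4.
Satoshi predeceased; the 1/4 allotted to Satoshi's branch passes to Satoshi's issue by representation.
The 1/4 is divided into 2 equal shares of 1/8 among Umeko, Mariko.
Umeko is living and takes 1/8.
Mariko is living and takes 1/8.
Isamu predeceased; the 1/4 allotted to Isamu's branch passes to Isamu's issue by representation.
The 1/4 is divided into 4 equal shares of 1/16 among Emiko, Noboru, Junko, Akira.
Emiko is living and takes 1/16.
Noboru is living and takes 1/16.
Junko is living and takes 1/16.
Akira is living and takes 1/16.
Ryo is living and takes 1/4.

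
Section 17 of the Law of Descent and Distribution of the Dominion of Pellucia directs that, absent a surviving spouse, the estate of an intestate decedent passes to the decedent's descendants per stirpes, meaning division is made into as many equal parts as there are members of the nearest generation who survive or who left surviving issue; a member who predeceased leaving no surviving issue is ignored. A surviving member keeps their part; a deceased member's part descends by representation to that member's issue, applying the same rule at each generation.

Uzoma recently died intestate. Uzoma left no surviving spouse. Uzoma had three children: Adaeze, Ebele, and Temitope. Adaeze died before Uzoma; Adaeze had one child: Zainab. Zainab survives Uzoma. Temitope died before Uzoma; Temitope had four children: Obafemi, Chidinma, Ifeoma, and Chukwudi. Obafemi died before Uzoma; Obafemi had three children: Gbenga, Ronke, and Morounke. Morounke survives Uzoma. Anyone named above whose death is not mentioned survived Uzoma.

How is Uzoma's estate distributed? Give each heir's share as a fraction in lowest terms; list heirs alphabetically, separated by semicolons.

Chidinma 1/12; Chukwudi 1/12; Ebele 1/3; Gbenga 1/36; Ifeoma 1/12; Morounke 1/36; Ronke 1/36; Zainab 1/3

There is no surviving spouse, so the entire estate passes to Uzoma's descendants per stirpes.
The estate is divided into 3 equal shares of 1/3 among Adaeze, Ebele, Temitope.
Adaeze predeceased; the 1/3 allotted to Adaeze's branch passes to Adaeze's issue by representation.
Zainab is the sole taker at this level and receives the full 1/3.
Ebele is living and takes 1/3.
Temitope predeceased; the 1/3 allotted to Temitope's branch passes to Temitope's issue by representation.
The 1/3 is divided into 4 equal shares of 1/12 among Obafemi, Chidinma, Ifeoma, Chukwudi.
Obafemi predeceased; the 1/12 allotted to Obafemi's branch passes to Obafemi's issue by representation.
The 1/12 is divided into 3 equal shares of 1/36 among Gbenga, Ronke, Morounke.
Gbenga is living and takes 1/36.
Ronke is living and takes 1/36.
Morounke is living and takes 1/36.
Chidinma is living and takes 1/12.
Ifeoma is living and takes 1/12.
Chukwudi is living and takes 1/12.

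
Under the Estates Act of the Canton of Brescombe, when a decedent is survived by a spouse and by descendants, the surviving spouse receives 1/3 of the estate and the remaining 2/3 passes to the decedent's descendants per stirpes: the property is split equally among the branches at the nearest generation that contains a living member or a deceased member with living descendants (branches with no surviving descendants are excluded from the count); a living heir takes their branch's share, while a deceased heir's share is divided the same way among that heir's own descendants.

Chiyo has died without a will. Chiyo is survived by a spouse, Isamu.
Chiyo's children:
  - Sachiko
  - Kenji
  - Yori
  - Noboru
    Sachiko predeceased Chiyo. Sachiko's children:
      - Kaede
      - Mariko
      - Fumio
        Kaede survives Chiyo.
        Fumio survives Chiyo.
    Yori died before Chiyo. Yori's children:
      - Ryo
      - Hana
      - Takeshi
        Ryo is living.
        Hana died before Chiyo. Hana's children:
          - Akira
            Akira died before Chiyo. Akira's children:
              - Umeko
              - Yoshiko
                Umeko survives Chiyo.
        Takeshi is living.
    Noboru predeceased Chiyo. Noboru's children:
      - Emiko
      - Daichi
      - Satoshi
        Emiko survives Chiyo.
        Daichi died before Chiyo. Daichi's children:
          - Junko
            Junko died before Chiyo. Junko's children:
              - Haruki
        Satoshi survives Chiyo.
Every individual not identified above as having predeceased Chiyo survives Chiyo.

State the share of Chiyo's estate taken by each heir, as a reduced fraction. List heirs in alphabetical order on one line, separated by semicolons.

Emiko 1/18; Fumio 1/18; Haruki 1/18; Isamu 1/3; Kaede 1/18; Kenji 1/6; Mariko 1/18; Ryo 1/18; Satoshi 1/18; Takeshi 1/18; Umeko 1/36; Yoshiko 1/36

Isamu, as surviving spouse, takes 1/3.
The remaining 2/3 passes to Chiyo's descendants per stirpes.
The 2/3 is divided into 4 equal shares of 1/6 among Sachiko, Kenji, Yori, Noboru.
Sachiko predeceased; the 1/6 allotted to Sachiko's branch passes to Sachiko's issue by representation.
The 1/6 is divided into 3 equal shares of 1/18 among Kaede, Mariko, Fumio.
Kaede is living and takes 1/18.
Mariko is living and takes 1/18.
Fumio is living and takes 1/18.
Kenji is living and takes 1/6.
Yori predeceased; the 1/6 allotted to Yori's branch passes to Yori's issue by representation.
The 1/6 is divided into 3 equal shares of 1/18 among Ryo, Hana, Takeshi.
Ryo is living and takes 1/18.
Hana predeceased; the 1/18 allotted to Hana's branch passes to Hana's issue by representation.
Akira's line is the sole branch at this level, so the full 1/18 passes to Akira's issue by representation.
The 1/18 is divided into 2 equal shares of 1/36 among Umeko, Yoshiko.
Umeko is living and takes 1/36.
Yoshiko is living and takes 1/36.
Takeshi is living and takes 1/18.
Noboru predeceased; the 1/6 allotted to Noboru's branch passes to Noboru's issue by representation.
The 1/6 is divided into 3 equal shares of 1/18 among Emiko, Daichi, Satoshi.
Emiko is living and takes 1/18.
Daichi predeceased; the 1/18 allotted to Daichi's branch passes to Daichi's issue by representation.
Junko's line is the sole branch at this level, so the full 1/18 passes to Junko's issue by representation.
Haruki is the sole taker at this level and receives the full 1/18.
Satoshi is living and takes 1/18.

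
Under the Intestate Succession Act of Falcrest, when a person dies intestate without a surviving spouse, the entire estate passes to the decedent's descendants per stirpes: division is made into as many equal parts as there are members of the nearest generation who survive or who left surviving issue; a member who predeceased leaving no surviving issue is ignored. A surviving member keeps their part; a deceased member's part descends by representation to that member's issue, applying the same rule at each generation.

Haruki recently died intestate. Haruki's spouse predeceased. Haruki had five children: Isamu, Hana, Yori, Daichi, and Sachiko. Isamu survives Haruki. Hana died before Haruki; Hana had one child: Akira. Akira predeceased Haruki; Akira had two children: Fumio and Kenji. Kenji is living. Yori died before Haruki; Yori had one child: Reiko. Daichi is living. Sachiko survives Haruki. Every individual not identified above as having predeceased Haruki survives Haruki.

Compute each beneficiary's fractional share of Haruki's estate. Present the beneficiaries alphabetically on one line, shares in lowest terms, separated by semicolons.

Daichi 1/5; Fumio 1/10; Isamu 1/5; Kenji 1/10; Reiko 1/5; Sachiko 1/5

There is no surviving spouse, so the entire estate passes to Haruki's descendants per stirpes.
The estate is divided into 5 equal shares of 1/5 among Isamu, Hana, Yori, Daichi, Sachiko.
Isamu is living and takes 1/5.
Hana predeceased; the 1/5 allotted to Hana's branch passes to Hana's issue by representation.
Akira's line is the sole branch at this level, so the full 1/5 passes to Akira's issue by representation.
The 1/5 is divided into 2 equal shares of 1/10 among Fumio, Kenji.
Fumio is living and takes 1/10.
Kenji is living and takes 1/10.
Yori predeceased; the 1/5 allotted to Yori's branch passes to Yori's issue by representation.
Reiko is the sole taker at this level and receives the full 1/5.
Daichi is living and takes 1/5.
Sachiko is living and takes 1/5.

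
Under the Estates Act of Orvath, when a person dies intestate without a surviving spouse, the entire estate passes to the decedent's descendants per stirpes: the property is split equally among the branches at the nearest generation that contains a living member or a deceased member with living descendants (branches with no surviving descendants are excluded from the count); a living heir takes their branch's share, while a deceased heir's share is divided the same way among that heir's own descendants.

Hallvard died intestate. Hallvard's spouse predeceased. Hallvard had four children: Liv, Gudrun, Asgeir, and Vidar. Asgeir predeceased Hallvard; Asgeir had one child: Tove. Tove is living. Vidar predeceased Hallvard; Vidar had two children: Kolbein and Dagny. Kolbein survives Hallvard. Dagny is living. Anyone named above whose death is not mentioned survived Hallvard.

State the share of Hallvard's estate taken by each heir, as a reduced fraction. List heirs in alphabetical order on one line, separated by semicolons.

Dagny 1/8; Gudrun 1/4; Kolbein 1/8; Liv 1/4; Tove 1/4

There is no surviving spouse, so the entire estate passes to Hallvard's descendants per stirpes.
The estate is divided into 4 equal shares of 1/4 among Liv, Gudrun, Asgeir, Vidar.
Liv is living and takes 1/4.
Gudrun is living and takes 1/4.
Asgeir predeceased; the 1/4 allotted to Asgeir's branch passes to Asgeir's issue by representation.
Tove is the sole taker at this level and receives the full 1/4.
Vidar predeceased; the 1/4 allotted to Vidar's branch passes to Vidar's issue by representation.
The 1/4 is divided into 2 equal shares of 1/8 among Kolbein, Dagny.
Kolbein is living and takes 1/8.
Dagny is living and takes 1/8.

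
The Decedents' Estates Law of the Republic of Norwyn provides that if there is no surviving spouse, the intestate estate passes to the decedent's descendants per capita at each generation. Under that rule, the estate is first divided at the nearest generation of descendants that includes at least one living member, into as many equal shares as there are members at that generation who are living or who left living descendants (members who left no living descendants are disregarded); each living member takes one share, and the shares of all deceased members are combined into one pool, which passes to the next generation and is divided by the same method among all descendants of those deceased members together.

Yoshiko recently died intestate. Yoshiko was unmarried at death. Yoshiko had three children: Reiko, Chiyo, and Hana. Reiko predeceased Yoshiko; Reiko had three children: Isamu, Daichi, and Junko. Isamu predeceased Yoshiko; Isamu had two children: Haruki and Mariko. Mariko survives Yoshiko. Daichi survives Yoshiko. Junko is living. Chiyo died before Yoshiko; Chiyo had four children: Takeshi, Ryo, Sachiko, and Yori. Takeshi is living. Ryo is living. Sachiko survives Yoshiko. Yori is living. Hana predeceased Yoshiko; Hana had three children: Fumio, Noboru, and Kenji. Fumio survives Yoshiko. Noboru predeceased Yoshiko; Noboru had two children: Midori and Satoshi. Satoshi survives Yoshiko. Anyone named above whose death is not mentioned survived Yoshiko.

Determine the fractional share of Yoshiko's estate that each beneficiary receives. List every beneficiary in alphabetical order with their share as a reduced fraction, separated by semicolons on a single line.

There is no surviving spouse, so the entire estate passes to Yoshiko's descendants per capita at each generation.
No one at generation 1 (Reiko, Chiyo, Hana) is living; moving to the next generation.
At generation 2 (Isamu, Daichi, Junko, Takeshi, Ryo, Sachiko, Yori, Fumio, Noboru, Kenji) there are 10 shares of (1)/10 = 1/10 each.
Living: Daichi, Junko, Takeshi, Ryo, Sachiko, Yori, Fumio, and Kenji — each takes 1/10.
Deceased: Isamu and Noboru. Their combined 1/5 is pooled and carried to generation 3.
At generation 3 (Haruki, Mariko, Midori, Satoshi) there are 4 shares of (1/5)/4 = 1/20 each.
Living: Haruki, Mariko, Midori, and Satoshi — each takes 1/20.

Daichi 1/10; Fumio 1/10; Haruki 1/20; Junko 1/10; Kenji 1/10; Mariko 1/20; Midori 1/20; Ryo 1/10; Sachiko 1/10; Satoshi 1/20; Takeshi 1/10; Yori 1/10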